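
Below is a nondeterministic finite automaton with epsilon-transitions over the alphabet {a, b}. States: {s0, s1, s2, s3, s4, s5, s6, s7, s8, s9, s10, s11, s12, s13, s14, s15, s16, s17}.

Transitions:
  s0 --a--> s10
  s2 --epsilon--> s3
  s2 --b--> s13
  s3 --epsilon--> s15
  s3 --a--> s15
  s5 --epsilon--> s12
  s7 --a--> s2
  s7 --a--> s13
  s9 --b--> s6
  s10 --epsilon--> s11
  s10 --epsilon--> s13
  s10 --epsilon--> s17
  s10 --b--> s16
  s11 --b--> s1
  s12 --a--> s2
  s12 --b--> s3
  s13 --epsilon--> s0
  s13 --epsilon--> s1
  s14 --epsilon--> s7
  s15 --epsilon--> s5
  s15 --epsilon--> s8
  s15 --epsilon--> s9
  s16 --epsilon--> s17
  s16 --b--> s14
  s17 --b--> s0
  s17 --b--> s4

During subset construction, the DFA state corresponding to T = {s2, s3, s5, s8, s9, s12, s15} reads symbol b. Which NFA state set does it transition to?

{s0, s1, s3, s5, s6, s8, s9, s12, s13, s15}

s2 on b → {s13}.
s9 on b → {s6}.
s12 on b → {s3}.
No b-transition from s3, s5, s8, s15.
Union after reading b: {s3, s6, s13}.
Now take the epsilon-closure:
From s3 via epsilon: add s15.
From s13 via epsilon: add s0, s1.
From s15 via epsilon: add s5, s8, s9.
From s5 via epsilon: add s12.
No new states can be added; the closed set is {s0, s1, s3, s5, s6, s8, s9, s12, s13, s15}.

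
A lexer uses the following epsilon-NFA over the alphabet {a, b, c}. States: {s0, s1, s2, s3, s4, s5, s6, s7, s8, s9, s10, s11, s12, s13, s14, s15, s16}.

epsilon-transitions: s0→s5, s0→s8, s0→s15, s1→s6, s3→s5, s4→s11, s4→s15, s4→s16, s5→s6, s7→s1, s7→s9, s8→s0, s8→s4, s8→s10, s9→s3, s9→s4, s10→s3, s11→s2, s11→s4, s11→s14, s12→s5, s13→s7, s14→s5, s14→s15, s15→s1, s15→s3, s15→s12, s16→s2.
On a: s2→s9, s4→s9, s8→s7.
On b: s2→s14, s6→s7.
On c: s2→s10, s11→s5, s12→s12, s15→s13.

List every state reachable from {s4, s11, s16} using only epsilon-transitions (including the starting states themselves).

{s1, s2, s3, s4, s5, s6, s11, s12, s14, s15, s16}

Start with {s4, s11, s16}.
From s4 via epsilon: add s15.
From s11 via epsilon: add s2, s14.
From s14 via epsilon: add s5.
From s15 via epsilon: add s1, s3, s12.
From s1 via epsilon: add s6.
No new states can be added; the closed set is {s1, s2, s3, s4, s5, s6, s11, s12, s14, s15, s16}.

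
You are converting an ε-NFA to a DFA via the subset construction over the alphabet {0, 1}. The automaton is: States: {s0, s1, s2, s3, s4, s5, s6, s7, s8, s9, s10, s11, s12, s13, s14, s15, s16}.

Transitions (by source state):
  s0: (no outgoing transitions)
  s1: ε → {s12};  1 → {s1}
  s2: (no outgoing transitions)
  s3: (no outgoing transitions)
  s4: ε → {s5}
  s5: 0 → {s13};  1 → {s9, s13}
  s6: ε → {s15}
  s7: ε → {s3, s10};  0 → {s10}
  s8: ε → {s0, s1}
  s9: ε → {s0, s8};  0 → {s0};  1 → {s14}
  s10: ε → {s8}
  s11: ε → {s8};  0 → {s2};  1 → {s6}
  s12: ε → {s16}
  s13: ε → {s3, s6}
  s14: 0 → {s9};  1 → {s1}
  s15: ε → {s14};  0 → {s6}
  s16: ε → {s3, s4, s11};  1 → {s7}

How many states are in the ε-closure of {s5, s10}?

10

Start with {s5, s10}.
From s10 via ε: add s8.
From s8 via ε: add s0, s1.
From s1 via ε: add s12.
From s12 via ε: add s16.
From s16 via ε: add s3, s4, s11.
ε-closure = {s0, s1, s3, s4, s5, s8, s10, s11, s12, s16}, which has 10 states.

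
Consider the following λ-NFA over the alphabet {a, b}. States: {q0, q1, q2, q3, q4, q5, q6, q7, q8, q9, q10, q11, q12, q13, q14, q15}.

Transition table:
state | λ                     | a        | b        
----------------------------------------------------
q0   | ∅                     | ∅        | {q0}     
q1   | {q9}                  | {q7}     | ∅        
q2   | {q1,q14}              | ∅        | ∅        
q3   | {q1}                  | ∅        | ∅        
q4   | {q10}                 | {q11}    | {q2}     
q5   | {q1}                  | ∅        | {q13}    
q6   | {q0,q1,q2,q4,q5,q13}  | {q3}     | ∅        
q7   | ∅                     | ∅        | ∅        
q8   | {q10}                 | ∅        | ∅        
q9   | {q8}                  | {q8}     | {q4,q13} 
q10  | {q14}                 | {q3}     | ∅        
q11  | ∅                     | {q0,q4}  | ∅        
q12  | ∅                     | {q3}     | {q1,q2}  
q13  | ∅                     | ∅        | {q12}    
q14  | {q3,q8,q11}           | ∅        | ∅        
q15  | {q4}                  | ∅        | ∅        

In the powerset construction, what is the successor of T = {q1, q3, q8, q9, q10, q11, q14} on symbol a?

{q0, q1, q3, q4, q7, q8, q9, q10, q11, q14}

q1 on a → {q7}.
q9 on a → {q8}.
q10 on a → {q3}.
q11 on a → {q0, q4}.
No a-transition from q3, q8, q14.
Union after reading a: {q0, q3, q4, q7, q8}.
Now take the λ-closure:
From q3 via λ: add q1.
From q4 via λ: add q10.
From q1 via λ: add q9.
From q10 via λ: add q14.
From q14 via λ: add q11.
No new states can be added; the closed set is {q0, q1, q3, q4, q7, q8, q9, q10, q11, q14}.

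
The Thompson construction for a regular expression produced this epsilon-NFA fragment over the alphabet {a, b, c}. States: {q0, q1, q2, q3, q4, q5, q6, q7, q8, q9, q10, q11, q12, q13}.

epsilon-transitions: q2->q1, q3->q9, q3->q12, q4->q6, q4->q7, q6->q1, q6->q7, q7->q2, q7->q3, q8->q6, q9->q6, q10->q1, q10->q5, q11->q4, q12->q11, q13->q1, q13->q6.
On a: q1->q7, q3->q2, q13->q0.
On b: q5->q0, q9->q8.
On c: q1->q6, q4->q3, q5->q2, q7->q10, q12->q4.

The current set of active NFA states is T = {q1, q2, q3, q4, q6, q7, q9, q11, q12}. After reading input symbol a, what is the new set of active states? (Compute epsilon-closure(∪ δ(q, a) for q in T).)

q1 on a → {q7}.
q3 on a → {q2}.
No a-transition from q2, q4, q6, q7, q9, q11, q12.
Union after reading a: {q2, q7}.
Now take the epsilon-closure:
From q2 via epsilon: add q1.
From q7 via epsilon: add q3.
From q3 via epsilon: add q9, q12.
From q9 via epsilon: add q6.
From q12 via epsilon: add q11.
From q11 via epsilon: add q4.
No new states can be added; the closed set is {q1, q2, q3, q4, q6, q7, q9, q11, q12}.

{q1, q2, q3, q4, q6, q7, q9, q11, q12}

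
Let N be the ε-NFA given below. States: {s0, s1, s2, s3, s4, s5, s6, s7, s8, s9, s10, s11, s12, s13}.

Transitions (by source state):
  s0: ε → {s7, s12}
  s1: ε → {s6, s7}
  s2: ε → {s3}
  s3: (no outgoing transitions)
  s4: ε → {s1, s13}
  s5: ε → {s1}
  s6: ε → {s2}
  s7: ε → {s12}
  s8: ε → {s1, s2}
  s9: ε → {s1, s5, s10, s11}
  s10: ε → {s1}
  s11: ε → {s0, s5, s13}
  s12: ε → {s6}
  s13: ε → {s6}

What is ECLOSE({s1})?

{s1, s2, s3, s6, s7, s12}

Start with {s1}.
From s1 via ε: add s6, s7.
From s6 via ε: add s2.
From s7 via ε: add s12.
From s2 via ε: add s3.
No new states can be added; the closed set is {s1, s2, s3, s6, s7, s12}.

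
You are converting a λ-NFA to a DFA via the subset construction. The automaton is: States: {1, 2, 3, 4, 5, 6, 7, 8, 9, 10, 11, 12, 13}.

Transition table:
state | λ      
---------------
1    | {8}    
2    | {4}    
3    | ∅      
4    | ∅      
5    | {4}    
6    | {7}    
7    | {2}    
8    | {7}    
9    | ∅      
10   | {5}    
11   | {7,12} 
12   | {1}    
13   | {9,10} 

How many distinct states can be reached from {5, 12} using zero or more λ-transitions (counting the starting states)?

Start with {5, 12}.
From 5 via λ: add 4.
From 12 via λ: add 1.
From 1 via λ: add 8.
From 8 via λ: add 7.
From 7 via λ: add 2.
λ-closure = {1, 2, 4, 5, 7, 8, 12}, which has 7 states.

7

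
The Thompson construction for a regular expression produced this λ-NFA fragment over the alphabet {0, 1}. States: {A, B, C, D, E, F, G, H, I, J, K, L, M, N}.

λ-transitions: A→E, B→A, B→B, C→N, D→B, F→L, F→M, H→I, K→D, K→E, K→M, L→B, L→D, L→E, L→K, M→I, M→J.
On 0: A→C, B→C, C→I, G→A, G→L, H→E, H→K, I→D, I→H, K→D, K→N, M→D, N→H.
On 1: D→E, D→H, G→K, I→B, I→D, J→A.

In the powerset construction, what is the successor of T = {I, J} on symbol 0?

I on 0 → {D, H}.
No 0-transition from J.
Union after reading 0: {D, H}.
Now take the λ-closure:
From D via λ: add B.
From H via λ: add I.
From B via λ: add A.
From A via λ: add E.
No new states can be added; the closed set is {A, B, D, E, H, I}.

{A, B, D, E, H, I}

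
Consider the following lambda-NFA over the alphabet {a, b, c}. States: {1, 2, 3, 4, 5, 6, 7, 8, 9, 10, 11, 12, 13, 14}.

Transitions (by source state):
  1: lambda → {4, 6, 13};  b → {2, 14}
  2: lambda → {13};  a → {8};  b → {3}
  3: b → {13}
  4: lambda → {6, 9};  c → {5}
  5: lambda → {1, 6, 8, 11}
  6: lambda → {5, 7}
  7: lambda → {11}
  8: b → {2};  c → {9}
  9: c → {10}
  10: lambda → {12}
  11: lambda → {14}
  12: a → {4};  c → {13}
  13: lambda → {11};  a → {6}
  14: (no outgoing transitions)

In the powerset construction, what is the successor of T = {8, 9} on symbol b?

8 on b → {2}.
No b-transition from 9.
Union after reading b: {2}.
Now take the lambda-closure:
From 2 via lambda: add 13.
From 13 via lambda: add 11.
From 11 via lambda: add 14.
No new states can be added; the closed set is {2, 11, 13, 14}.

{2, 11, 13, 14}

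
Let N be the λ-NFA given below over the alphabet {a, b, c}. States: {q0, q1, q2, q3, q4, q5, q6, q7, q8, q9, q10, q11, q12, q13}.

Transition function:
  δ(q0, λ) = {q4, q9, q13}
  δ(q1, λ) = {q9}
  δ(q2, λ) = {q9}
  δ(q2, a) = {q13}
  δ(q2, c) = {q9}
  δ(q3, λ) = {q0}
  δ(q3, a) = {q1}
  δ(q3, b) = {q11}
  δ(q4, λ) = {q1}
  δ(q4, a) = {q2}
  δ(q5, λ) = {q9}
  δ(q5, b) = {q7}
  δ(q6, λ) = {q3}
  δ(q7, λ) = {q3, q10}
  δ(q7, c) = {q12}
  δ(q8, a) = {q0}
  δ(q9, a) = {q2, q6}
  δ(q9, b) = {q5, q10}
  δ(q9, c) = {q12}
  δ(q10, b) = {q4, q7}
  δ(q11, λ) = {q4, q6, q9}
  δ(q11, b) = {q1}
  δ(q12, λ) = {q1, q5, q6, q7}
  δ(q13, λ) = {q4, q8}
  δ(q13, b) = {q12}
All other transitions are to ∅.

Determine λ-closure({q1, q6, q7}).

Start with {q1, q6, q7}.
From q1 via λ: add q9.
From q6 via λ: add q3.
From q7 via λ: add q10.
From q3 via λ: add q0.
From q0 via λ: add q4, q13.
From q13 via λ: add q8.
No new states can be added; the closed set is {q0, q1, q3, q4, q6, q7, q8, q9, q10, q13}.

{q0, q1, q3, q4, q6, q7, q8, q9, q10, q13}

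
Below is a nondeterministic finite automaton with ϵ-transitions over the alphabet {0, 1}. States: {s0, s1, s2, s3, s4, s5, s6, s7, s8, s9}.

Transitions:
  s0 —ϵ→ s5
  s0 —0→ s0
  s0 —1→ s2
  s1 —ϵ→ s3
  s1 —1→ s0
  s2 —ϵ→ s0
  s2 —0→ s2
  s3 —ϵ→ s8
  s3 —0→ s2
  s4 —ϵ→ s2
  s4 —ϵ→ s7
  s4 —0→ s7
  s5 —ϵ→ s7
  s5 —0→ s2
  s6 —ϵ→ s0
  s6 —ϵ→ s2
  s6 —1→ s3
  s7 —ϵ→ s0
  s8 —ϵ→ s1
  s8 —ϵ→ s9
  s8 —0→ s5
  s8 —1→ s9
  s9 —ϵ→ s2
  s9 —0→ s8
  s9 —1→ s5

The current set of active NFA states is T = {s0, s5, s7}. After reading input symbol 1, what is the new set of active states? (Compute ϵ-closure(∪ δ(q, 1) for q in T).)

{s0, s2, s5, s7}

s0 on 1 → {s2}.
No 1-transition from s5, s7.
Union after reading 1: {s2}.
Now take the ϵ-closure:
From s2 via ϵ: add s0.
From s0 via ϵ: add s5.
From s5 via ϵ: add s7.
No new states can be added; the closed set is {s0, s2, s5, s7}.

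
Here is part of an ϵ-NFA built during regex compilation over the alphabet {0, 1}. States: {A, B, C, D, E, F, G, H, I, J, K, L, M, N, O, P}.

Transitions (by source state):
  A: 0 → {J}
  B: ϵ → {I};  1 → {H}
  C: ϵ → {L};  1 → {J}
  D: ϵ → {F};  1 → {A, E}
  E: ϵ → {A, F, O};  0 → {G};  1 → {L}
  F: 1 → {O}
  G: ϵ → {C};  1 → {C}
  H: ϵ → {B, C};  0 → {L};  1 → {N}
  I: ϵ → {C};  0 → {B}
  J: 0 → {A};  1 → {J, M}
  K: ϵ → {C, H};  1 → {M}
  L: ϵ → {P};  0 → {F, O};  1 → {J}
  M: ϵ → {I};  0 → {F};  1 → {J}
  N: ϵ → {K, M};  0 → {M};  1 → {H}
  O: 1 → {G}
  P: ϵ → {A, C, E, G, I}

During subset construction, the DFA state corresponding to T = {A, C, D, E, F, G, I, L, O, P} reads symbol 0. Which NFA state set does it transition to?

{A, B, C, E, F, G, I, J, L, O, P}

A on 0 → {J}.
E on 0 → {G}.
I on 0 → {B}.
L on 0 → {F, O}.
No 0-transition from C, D, F, G, O, P.
Union after reading 0: {B, F, G, J, O}.
Now take the ϵ-closure:
From B via ϵ: add I.
From G via ϵ: add C.
From C via ϵ: add L.
From L via ϵ: add P.
From P via ϵ: add A, E.
No new states can be added; the closed set is {A, B, C, E, F, G, I, J, L, O, P}.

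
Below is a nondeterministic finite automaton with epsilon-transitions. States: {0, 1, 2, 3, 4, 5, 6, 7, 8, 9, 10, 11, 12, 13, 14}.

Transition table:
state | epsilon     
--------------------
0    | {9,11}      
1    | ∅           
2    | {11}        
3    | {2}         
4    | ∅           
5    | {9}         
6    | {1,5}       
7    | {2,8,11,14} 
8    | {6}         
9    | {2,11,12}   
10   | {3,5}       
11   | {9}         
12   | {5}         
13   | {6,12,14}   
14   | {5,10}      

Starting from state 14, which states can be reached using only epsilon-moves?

{2, 3, 5, 9, 10, 11, 12, 14}

Start with {14}.
From 14 via epsilon: add 5, 10.
From 5 via epsilon: add 9.
From 10 via epsilon: add 3.
From 3 via epsilon: add 2.
From 9 via epsilon: add 11, 12.
No new states can be added; the closed set is {2, 3, 5, 9, 10, 11, 12, 14}.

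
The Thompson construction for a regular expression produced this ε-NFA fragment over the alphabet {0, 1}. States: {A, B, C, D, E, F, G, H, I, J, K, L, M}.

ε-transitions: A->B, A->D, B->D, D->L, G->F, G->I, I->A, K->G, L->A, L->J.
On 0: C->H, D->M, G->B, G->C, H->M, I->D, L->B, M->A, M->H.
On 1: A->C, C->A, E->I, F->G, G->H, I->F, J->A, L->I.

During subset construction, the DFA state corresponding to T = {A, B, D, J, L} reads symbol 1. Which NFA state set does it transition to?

A on 1 → {C}.
J on 1 → {A}.
L on 1 → {I}.
No 1-transition from B, D.
Union after reading 1: {A, C, I}.
Now take the ε-closure:
From A via ε: add B, D.
From D via ε: add L.
From L via ε: add J.
No new states can be added; the closed set is {A, B, C, D, I, J, L}.

{A, B, C, D, I, J, L}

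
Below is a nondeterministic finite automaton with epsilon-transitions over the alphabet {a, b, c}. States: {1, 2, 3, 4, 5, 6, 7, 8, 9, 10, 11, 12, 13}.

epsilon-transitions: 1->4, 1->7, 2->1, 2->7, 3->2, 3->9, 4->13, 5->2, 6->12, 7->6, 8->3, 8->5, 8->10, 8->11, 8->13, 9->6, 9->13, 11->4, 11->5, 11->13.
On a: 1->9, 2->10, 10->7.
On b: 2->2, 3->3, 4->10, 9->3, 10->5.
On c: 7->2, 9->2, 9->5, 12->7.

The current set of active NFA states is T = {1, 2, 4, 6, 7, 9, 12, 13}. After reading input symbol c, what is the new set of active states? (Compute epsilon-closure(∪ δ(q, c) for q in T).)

7 on c → {2}.
9 on c → {2, 5}.
12 on c → {7}.
No c-transition from 1, 2, 4, 6, 13.
Union after reading c: {2, 5, 7}.
Now take the epsilon-closure:
From 2 via epsilon: add 1.
From 7 via epsilon: add 6.
From 1 via epsilon: add 4.
From 6 via epsilon: add 12.
From 4 via epsilon: add 13.
No new states can be added; the closed set is {1, 2, 4, 5, 6, 7, 12, 13}.

{1, 2, 4, 5, 6, 7, 12, 13}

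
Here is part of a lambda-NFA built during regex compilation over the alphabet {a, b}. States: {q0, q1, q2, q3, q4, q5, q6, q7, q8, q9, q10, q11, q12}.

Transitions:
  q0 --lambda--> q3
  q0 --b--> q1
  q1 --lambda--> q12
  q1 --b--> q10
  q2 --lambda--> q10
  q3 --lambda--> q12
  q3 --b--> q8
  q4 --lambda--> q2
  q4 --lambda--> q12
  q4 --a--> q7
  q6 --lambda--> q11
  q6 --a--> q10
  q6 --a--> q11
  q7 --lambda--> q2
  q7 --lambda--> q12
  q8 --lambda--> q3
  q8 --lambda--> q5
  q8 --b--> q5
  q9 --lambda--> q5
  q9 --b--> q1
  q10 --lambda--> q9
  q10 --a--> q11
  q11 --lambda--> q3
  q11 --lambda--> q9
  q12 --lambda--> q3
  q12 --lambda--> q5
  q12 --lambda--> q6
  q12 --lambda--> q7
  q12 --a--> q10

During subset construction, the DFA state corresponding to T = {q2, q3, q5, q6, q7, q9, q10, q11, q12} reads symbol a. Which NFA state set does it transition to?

{q2, q3, q5, q6, q7, q9, q10, q11, q12}

q6 on a → {q10, q11}.
q10 on a → {q11}.
q12 on a → {q10}.
No a-transition from q2, q3, q5, q7, q9, q11.
Union after reading a: {q10, q11}.
Now take the lambda-closure:
From q10 via lambda: add q9.
From q11 via lambda: add q3.
From q3 via lambda: add q12.
From q9 via lambda: add q5.
From q12 via lambda: add q6, q7.
From q7 via lambda: add q2.
No new states can be added; the closed set is {q2, q3, q5, q6, q7, q9, q10, q11, q12}.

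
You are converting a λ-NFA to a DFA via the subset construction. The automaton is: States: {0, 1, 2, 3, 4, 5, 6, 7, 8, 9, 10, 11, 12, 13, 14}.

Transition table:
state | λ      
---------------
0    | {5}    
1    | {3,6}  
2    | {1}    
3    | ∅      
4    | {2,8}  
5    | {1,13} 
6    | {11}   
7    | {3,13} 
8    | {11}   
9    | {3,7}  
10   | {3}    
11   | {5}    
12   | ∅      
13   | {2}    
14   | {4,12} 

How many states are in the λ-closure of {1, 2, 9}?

9

Start with {1, 2, 9}.
From 1 via λ: add 3, 6.
From 9 via λ: add 7.
From 6 via λ: add 11.
From 7 via λ: add 13.
From 11 via λ: add 5.
λ-closure = {1, 2, 3, 5, 6, 7, 9, 11, 13}, which has 9 states.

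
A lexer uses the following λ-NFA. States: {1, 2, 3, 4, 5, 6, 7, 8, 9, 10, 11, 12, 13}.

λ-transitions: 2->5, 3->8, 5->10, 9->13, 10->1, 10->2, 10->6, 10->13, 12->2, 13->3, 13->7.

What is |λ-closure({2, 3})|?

Start with {2, 3}.
From 2 via λ: add 5.
From 3 via λ: add 8.
From 5 via λ: add 10.
From 10 via λ: add 1, 6, 13.
From 13 via λ: add 7.
λ-closure = {1, 2, 3, 5, 6, 7, 8, 10, 13}, which has 9 states.

9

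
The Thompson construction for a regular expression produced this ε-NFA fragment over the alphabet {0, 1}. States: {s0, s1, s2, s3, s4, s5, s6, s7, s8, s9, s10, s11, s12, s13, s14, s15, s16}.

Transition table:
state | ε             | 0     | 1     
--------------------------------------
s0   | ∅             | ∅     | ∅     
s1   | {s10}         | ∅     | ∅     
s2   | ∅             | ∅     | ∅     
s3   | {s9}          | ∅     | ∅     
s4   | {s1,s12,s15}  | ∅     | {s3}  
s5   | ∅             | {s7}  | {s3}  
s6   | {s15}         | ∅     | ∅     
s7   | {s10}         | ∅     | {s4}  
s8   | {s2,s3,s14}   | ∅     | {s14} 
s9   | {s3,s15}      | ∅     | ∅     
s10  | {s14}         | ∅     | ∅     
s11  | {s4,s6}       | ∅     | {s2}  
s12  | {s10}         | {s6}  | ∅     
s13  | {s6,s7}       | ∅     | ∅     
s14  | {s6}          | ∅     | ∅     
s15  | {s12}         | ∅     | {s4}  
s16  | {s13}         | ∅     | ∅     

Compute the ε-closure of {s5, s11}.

{s1, s4, s5, s6, s10, s11, s12, s14, s15}

Start with {s5, s11}.
From s11 via ε: add s4, s6.
From s4 via ε: add s1, s12, s15.
From s1 via ε: add s10.
From s10 via ε: add s14.
No new states can be added; the closed set is {s1, s4, s5, s6, s10, s11, s12, s14, s15}.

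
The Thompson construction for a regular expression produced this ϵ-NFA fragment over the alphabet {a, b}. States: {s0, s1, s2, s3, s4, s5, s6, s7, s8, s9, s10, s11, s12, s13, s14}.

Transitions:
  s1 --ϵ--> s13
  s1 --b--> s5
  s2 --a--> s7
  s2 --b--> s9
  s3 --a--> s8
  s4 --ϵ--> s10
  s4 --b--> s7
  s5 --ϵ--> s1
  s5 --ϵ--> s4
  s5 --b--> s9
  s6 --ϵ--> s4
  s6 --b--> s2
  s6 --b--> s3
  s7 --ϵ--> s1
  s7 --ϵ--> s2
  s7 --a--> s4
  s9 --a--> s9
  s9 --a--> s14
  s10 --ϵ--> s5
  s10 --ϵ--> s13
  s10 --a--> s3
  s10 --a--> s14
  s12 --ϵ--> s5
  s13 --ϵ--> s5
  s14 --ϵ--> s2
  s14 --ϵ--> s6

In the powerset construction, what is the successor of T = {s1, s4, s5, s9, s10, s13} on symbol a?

s9 on a → {s9, s14}.
s10 on a → {s3, s14}.
No a-transition from s1, s4, s5, s13.
Union after reading a: {s3, s9, s14}.
Now take the ϵ-closure:
From s14 via ϵ: add s2, s6.
From s6 via ϵ: add s4.
From s4 via ϵ: add s10.
From s10 via ϵ: add s5, s13.
From s5 via ϵ: add s1.
No new states can be added; the closed set is {s1, s2, s3, s4, s5, s6, s9, s10, s13, s14}.

{s1, s2, s3, s4, s5, s6, s9, s10, s13, s14}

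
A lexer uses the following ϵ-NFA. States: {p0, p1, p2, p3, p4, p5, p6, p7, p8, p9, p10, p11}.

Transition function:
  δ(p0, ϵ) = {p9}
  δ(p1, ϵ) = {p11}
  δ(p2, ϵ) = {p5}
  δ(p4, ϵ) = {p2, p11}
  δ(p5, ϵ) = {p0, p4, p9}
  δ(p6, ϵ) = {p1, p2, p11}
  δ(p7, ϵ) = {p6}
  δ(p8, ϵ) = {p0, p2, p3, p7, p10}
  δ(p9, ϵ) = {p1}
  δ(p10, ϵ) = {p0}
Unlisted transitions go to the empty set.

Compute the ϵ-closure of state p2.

Start with {p2}.
From p2 via ϵ: add p5.
From p5 via ϵ: add p0, p4, p9.
From p4 via ϵ: add p11.
From p9 via ϵ: add p1.
No new states can be added; the closed set is {p0, p1, p2, p4, p5, p9, p11}.

{p0, p1, p2, p4, p5, p9, p11}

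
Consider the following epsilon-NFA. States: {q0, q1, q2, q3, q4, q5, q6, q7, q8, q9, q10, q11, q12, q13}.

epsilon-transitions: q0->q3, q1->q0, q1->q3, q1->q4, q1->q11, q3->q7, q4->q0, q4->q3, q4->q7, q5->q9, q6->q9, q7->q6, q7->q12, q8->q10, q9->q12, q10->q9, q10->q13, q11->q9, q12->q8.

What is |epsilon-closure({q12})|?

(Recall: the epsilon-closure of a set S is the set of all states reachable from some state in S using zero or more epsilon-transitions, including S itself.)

Start with {q12}.
From q12 via epsilon: add q8.
From q8 via epsilon: add q10.
From q10 via epsilon: add q9, q13.
epsilon-closure = {q8, q9, q10, q12, q13}, which has 5 states.

5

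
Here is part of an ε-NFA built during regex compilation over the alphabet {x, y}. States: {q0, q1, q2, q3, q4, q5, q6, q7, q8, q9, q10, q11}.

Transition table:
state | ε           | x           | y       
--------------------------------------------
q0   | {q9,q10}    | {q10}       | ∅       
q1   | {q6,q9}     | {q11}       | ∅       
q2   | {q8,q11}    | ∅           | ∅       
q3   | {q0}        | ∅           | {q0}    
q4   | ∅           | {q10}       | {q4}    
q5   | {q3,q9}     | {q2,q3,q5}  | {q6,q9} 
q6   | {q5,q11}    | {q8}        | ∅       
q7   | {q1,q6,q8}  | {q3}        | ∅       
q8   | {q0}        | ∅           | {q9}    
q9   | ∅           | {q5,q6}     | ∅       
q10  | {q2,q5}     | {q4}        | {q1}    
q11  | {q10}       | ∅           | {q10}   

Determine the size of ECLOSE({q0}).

Start with {q0}.
From q0 via ε: add q9, q10.
From q10 via ε: add q2, q5.
From q2 via ε: add q8, q11.
From q5 via ε: add q3.
ε-closure = {q0, q2, q3, q5, q8, q9, q10, q11}, which has 8 states.

8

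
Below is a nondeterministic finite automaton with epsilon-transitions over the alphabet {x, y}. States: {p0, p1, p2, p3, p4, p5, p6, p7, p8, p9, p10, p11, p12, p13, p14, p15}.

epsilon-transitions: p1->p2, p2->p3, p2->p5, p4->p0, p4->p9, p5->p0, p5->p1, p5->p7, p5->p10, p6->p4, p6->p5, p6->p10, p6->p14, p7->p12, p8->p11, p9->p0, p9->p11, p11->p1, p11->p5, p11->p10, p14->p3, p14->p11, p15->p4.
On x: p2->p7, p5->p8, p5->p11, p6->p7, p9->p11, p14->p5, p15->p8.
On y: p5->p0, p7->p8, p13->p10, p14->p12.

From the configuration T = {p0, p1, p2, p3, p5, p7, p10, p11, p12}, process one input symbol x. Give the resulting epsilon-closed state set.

{p0, p1, p2, p3, p5, p7, p8, p10, p11, p12}

p2 on x → {p7}.
p5 on x → {p8, p11}.
No x-transition from p0, p1, p3, p7, p10, p11, p12.
Union after reading x: {p7, p8, p11}.
Now take the epsilon-closure:
From p7 via epsilon: add p12.
From p11 via epsilon: add p1, p5, p10.
From p1 via epsilon: add p2.
From p5 via epsilon: add p0.
From p2 via epsilon: add p3.
No new states can be added; the closed set is {p0, p1, p2, p3, p5, p7, p8, p10, p11, p12}.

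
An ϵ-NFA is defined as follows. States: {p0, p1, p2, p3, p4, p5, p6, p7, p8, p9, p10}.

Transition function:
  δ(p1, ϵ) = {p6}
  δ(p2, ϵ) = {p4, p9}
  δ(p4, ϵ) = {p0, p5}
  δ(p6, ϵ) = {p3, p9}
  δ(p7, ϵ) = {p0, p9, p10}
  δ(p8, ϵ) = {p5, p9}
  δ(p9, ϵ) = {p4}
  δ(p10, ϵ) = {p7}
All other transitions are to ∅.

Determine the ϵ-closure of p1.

{p0, p1, p3, p4, p5, p6, p9}

Start with {p1}.
From p1 via ϵ: add p6.
From p6 via ϵ: add p3, p9.
From p9 via ϵ: add p4.
From p4 via ϵ: add p0, p5.
No new states can be added; the closed set is {p0, p1, p3, p4, p5, p6, p9}.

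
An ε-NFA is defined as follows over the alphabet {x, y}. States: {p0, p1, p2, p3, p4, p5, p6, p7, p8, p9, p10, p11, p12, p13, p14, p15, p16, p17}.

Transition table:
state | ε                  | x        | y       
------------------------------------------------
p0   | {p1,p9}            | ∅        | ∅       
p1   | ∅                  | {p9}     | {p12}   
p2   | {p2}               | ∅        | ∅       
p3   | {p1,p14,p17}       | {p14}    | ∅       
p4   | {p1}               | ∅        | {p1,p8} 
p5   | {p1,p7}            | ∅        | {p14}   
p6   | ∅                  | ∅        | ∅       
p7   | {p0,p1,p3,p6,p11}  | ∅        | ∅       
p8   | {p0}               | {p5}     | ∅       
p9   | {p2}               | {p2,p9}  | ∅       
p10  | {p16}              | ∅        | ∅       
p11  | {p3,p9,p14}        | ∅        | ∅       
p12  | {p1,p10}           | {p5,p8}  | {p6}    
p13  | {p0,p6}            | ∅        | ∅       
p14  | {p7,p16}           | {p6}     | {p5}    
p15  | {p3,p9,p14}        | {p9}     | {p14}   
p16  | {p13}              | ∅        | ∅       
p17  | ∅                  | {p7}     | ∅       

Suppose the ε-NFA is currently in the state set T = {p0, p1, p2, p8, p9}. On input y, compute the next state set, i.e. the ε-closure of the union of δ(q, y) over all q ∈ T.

{p0, p1, p2, p6, p9, p10, p12, p13, p16}

p1 on y → {p12}.
No y-transition from p0, p2, p8, p9.
Union after reading y: {p12}.
Now take the ε-closure:
From p12 via ε: add p1, p10.
From p10 via ε: add p16.
From p16 via ε: add p13.
From p13 via ε: add p0, p6.
From p0 via ε: add p9.
From p9 via ε: add p2.
No new states can be added; the closed set is {p0, p1, p2, p6, p9, p10, p12, p13, p16}.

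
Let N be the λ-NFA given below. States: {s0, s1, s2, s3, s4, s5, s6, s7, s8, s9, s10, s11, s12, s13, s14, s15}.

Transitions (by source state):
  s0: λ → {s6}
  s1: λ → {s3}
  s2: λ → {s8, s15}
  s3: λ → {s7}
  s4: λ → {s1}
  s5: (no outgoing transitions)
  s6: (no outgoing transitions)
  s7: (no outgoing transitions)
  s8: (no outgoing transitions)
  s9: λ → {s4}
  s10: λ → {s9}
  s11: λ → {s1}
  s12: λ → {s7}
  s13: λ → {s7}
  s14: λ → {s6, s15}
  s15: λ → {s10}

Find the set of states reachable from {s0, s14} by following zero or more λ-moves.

Start with {s0, s14}.
From s0 via λ: add s6.
From s14 via λ: add s15.
From s15 via λ: add s10.
From s10 via λ: add s9.
From s9 via λ: add s4.
From s4 via λ: add s1.
From s1 via λ: add s3.
From s3 via λ: add s7.
No new states can be added; the closed set is {s0, s1, s3, s4, s6, s7, s9, s10, s14, s15}.

{s0, s1, s3, s4, s6, s7, s9, s10, s14, s15}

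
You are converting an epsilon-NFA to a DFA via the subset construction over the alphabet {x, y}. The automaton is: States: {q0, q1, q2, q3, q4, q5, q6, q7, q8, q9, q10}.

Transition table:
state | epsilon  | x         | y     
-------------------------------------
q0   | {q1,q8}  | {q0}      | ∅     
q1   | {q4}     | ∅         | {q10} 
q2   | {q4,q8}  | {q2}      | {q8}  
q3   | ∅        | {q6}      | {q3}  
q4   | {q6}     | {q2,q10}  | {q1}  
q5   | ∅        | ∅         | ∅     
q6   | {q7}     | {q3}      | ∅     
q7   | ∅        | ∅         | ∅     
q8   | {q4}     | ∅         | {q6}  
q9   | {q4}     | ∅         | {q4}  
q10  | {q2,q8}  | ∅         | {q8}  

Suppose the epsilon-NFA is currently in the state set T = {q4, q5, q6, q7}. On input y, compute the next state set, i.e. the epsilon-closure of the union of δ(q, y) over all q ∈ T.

q4 on y → {q1}.
No y-transition from q5, q6, q7.
Union after reading y: {q1}.
Now take the epsilon-closure:
From q1 via epsilon: add q4.
From q4 via epsilon: add q6.
From q6 via epsilon: add q7.
No new states can be added; the closed set is {q1, q4, q6, q7}.

{q1, q4, q6, q7}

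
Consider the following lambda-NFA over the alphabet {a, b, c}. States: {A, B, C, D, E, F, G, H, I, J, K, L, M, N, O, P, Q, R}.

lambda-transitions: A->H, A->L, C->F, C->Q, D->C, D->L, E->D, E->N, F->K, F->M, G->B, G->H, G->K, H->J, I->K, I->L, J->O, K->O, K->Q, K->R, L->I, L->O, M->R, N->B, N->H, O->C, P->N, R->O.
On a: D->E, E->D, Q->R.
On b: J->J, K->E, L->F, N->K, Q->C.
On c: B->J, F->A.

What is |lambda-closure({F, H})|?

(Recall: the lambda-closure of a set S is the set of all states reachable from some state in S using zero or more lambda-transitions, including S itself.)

Start with {F, H}.
From F via lambda: add K, M.
From H via lambda: add J.
From J via lambda: add O.
From K via lambda: add Q, R.
From O via lambda: add C.
lambda-closure = {C, F, H, J, K, M, O, Q, R}, which has 9 states.

9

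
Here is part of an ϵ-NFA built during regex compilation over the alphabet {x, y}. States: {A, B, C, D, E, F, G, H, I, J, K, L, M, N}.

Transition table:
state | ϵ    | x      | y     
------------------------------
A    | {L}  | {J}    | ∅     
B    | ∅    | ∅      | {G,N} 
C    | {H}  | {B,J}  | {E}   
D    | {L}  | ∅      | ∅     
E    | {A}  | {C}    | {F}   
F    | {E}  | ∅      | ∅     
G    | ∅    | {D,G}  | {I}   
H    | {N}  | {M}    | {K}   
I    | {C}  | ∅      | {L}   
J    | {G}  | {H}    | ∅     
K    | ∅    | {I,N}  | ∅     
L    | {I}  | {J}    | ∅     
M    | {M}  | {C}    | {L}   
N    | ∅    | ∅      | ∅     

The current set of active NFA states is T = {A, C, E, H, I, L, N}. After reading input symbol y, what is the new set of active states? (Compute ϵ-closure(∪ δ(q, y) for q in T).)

C on y → {E}.
E on y → {F}.
H on y → {K}.
I on y → {L}.
No y-transition from A, L, N.
Union after reading y: {E, F, K, L}.
Now take the ϵ-closure:
From E via ϵ: add A.
From L via ϵ: add I.
From I via ϵ: add C.
From C via ϵ: add H.
From H via ϵ: add N.
No new states can be added; the closed set is {A, C, E, F, H, I, K, L, N}.

{A, C, E, F, H, I, K, L, N}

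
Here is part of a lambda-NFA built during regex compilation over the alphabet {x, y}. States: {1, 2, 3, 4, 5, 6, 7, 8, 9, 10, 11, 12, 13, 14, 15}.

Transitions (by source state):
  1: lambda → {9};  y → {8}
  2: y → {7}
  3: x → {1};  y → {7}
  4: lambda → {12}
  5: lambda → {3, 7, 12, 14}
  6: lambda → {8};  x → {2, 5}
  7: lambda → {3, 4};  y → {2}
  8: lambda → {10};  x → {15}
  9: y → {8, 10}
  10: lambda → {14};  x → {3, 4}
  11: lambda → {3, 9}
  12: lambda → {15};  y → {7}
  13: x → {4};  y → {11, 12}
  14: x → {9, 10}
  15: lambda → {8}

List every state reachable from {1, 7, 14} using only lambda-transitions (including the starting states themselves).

{1, 3, 4, 7, 8, 9, 10, 12, 14, 15}

Start with {1, 7, 14}.
From 1 via lambda: add 9.
From 7 via lambda: add 3, 4.
From 4 via lambda: add 12.
From 12 via lambda: add 15.
From 15 via lambda: add 8.
From 8 via lambda: add 10.
No new states can be added; the closed set is {1, 3, 4, 7, 8, 9, 10, 12, 14, 15}.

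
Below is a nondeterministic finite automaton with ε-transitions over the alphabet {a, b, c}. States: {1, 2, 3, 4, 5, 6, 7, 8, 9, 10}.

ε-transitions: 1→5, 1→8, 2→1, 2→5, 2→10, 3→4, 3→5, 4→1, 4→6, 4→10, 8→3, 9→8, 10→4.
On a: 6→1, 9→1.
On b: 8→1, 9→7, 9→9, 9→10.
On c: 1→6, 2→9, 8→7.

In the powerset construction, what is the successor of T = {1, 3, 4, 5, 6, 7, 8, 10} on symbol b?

8 on b → {1}.
No b-transition from 1, 3, 4, 5, 6, 7, 10.
Union after reading b: {1}.
Now take the ε-closure:
From 1 via ε: add 5, 8.
From 8 via ε: add 3.
From 3 via ε: add 4.
From 4 via ε: add 6, 10.
No new states can be added; the closed set is {1, 3, 4, 5, 6, 8, 10}.

{1, 3, 4, 5, 6, 8, 10}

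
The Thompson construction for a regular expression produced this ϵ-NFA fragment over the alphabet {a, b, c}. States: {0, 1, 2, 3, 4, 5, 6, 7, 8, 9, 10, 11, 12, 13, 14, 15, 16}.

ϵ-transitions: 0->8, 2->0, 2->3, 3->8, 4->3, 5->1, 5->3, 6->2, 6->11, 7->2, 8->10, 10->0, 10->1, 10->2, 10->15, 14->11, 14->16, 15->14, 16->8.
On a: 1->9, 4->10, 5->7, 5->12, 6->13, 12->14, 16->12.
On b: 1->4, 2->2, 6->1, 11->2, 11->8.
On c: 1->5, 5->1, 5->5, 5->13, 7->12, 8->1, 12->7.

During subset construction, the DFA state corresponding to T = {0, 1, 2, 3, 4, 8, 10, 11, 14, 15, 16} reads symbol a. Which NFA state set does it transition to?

{0, 1, 2, 3, 8, 9, 10, 11, 12, 14, 15, 16}

1 on a → {9}.
4 on a → {10}.
16 on a → {12}.
No a-transition from 0, 2, 3, 8, 10, 11, 14, 15.
Union after reading a: {9, 10, 12}.
Now take the ϵ-closure:
From 10 via ϵ: add 0, 1, 2, 15.
From 0 via ϵ: add 8.
From 2 via ϵ: add 3.
From 15 via ϵ: add 14.
From 14 via ϵ: add 11, 16.
No new states can be added; the closed set is {0, 1, 2, 3, 8, 9, 10, 11, 12, 14, 15, 16}.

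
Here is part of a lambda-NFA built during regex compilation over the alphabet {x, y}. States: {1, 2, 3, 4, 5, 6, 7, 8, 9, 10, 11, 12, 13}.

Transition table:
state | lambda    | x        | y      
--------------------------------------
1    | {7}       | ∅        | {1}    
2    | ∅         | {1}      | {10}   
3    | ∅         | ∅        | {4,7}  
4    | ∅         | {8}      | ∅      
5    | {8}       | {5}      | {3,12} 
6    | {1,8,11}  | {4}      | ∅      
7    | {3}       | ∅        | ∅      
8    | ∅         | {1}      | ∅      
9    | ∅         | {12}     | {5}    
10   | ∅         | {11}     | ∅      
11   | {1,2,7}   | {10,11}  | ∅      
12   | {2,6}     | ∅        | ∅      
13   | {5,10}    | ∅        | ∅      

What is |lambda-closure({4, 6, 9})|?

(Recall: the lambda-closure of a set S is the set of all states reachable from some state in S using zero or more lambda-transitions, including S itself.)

9

Start with {4, 6, 9}.
From 6 via lambda: add 1, 8, 11.
From 1 via lambda: add 7.
From 11 via lambda: add 2.
From 7 via lambda: add 3.
lambda-closure = {1, 2, 3, 4, 6, 7, 8, 9, 11}, which has 9 states.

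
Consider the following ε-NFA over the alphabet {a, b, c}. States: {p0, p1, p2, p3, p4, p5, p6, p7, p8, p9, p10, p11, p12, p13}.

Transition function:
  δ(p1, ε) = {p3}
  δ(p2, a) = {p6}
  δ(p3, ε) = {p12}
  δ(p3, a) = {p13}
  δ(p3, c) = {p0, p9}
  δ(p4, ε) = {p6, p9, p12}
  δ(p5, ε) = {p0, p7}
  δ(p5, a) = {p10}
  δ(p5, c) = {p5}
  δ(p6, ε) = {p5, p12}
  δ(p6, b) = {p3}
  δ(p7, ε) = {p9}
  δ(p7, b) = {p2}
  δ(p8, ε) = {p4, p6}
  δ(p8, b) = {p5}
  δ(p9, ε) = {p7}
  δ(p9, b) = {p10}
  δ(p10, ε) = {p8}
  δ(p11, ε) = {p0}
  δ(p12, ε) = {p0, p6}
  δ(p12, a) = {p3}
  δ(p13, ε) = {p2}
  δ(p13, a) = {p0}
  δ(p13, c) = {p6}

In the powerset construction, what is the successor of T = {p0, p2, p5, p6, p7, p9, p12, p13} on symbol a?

p2 on a → {p6}.
p5 on a → {p10}.
p12 on a → {p3}.
p13 on a → {p0}.
No a-transition from p0, p6, p7, p9.
Union after reading a: {p0, p3, p6, p10}.
Now take the ε-closure:
From p3 via ε: add p12.
From p6 via ε: add p5.
From p10 via ε: add p8.
From p5 via ε: add p7.
From p8 via ε: add p4.
From p4 via ε: add p9.
No new states can be added; the closed set is {p0, p3, p4, p5, p6, p7, p8, p9, p10, p12}.

{p0, p3, p4, p5, p6, p7, p8, p9, p10, p12}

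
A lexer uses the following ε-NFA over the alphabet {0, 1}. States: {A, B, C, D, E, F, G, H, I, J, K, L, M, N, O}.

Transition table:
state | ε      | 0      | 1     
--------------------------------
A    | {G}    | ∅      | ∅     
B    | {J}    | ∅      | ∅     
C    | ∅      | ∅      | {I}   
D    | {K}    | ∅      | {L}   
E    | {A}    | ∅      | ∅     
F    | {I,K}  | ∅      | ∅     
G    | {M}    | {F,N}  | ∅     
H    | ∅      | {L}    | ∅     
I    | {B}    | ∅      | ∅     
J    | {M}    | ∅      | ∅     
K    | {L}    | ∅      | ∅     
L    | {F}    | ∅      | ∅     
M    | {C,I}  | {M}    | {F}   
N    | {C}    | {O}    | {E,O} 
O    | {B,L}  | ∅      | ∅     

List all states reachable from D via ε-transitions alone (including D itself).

{B, C, D, F, I, J, K, L, M}

Start with {D}.
From D via ε: add K.
From K via ε: add L.
From L via ε: add F.
From F via ε: add I.
From I via ε: add B.
From B via ε: add J.
From J via ε: add M.
From M via ε: add C.
No new states can be added; the closed set is {B, C, D, F, I, J, K, L, M}.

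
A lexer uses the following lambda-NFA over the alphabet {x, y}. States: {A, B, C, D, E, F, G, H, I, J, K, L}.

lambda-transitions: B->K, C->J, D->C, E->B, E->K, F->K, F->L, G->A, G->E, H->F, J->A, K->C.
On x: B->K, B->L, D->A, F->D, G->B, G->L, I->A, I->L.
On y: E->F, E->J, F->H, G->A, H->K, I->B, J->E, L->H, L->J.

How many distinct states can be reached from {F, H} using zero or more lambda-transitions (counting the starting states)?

Start with {F, H}.
From F via lambda: add K, L.
From K via lambda: add C.
From C via lambda: add J.
From J via lambda: add A.
lambda-closure = {A, C, F, H, J, K, L}, which has 7 states.

7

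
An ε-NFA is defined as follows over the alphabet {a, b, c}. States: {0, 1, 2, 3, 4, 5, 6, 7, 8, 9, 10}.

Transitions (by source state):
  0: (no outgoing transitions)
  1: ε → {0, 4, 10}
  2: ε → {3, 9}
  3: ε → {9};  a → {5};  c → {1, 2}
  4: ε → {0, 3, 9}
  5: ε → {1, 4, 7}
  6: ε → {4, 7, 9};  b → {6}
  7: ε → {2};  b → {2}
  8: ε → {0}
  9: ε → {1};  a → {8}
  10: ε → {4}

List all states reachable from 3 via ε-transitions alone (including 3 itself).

Start with {3}.
From 3 via ε: add 9.
From 9 via ε: add 1.
From 1 via ε: add 0, 4, 10.
No new states can be added; the closed set is {0, 1, 3, 4, 9, 10}.

{0, 1, 3, 4, 9, 10}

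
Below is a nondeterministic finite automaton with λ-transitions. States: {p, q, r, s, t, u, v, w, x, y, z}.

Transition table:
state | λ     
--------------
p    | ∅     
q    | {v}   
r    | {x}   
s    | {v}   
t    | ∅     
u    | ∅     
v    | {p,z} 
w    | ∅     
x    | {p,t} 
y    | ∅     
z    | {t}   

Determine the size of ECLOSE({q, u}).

Start with {q, u}.
From q via λ: add v.
From v via λ: add p, z.
From z via λ: add t.
λ-closure = {p, q, t, u, v, z}, which has 6 states.

6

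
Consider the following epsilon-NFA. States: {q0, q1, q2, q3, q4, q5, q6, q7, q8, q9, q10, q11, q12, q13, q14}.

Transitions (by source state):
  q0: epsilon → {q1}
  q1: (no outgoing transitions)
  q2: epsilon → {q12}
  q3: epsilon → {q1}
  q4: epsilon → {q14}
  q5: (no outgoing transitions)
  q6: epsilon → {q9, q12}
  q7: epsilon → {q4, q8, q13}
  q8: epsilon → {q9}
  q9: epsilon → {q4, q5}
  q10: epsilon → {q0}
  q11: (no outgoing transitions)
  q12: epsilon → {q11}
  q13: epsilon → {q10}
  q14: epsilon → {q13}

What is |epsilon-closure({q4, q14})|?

Start with {q4, q14}.
From q14 via epsilon: add q13.
From q13 via epsilon: add q10.
From q10 via epsilon: add q0.
From q0 via epsilon: add q1.
epsilon-closure = {q0, q1, q4, q10, q13, q14}, which has 6 states.

6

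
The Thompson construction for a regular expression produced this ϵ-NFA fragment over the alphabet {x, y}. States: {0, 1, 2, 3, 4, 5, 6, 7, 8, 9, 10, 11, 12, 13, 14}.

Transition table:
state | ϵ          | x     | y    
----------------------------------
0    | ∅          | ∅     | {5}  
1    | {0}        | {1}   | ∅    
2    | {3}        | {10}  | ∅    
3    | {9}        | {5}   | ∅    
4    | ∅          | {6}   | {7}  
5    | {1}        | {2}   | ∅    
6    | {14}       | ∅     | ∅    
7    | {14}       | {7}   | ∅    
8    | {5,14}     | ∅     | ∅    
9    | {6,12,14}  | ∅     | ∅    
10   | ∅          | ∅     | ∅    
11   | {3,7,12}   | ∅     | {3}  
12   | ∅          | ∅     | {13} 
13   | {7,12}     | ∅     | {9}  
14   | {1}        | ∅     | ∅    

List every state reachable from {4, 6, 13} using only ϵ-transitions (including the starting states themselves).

{0, 1, 4, 6, 7, 12, 13, 14}

Start with {4, 6, 13}.
From 6 via ϵ: add 14.
From 13 via ϵ: add 7, 12.
From 14 via ϵ: add 1.
From 1 via ϵ: add 0.
No new states can be added; the closed set is {0, 1, 4, 6, 7, 12, 13, 14}.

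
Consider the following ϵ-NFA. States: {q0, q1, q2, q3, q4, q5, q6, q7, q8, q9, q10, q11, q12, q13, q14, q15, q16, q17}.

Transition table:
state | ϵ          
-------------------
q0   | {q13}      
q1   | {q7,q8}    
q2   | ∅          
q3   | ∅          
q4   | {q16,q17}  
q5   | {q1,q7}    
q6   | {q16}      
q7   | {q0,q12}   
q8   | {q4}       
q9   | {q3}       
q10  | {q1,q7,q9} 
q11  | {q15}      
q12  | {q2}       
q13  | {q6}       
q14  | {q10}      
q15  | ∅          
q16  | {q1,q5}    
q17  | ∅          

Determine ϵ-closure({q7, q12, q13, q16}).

{q0, q1, q2, q4, q5, q6, q7, q8, q12, q13, q16, q17}

Start with {q7, q12, q13, q16}.
From q7 via ϵ: add q0.
From q12 via ϵ: add q2.
From q13 via ϵ: add q6.
From q16 via ϵ: add q1, q5.
From q1 via ϵ: add q8.
From q8 via ϵ: add q4.
From q4 via ϵ: add q17.
No new states can be added; the closed set is {q0, q1, q2, q4, q5, q6, q7, q8, q12, q13, q16, q17}.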